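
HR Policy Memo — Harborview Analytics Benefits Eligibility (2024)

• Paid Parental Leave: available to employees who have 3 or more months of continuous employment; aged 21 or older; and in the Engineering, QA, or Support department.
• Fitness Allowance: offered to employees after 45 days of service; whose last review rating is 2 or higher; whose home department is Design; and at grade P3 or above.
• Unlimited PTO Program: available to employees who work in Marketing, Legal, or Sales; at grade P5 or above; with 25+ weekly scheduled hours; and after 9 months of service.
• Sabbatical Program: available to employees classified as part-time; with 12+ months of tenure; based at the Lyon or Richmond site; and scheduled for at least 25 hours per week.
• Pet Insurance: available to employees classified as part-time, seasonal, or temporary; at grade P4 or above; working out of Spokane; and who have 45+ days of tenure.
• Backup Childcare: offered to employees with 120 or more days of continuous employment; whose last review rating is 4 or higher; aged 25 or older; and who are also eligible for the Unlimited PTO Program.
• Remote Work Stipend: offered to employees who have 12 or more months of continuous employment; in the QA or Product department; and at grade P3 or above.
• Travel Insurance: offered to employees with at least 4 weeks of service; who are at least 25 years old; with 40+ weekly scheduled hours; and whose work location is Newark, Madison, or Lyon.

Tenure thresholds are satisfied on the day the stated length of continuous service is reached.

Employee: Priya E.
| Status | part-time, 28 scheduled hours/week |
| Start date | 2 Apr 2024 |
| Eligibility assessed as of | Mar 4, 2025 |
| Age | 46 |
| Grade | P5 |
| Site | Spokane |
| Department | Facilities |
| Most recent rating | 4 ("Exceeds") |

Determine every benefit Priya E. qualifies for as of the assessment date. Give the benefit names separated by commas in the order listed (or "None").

Pet Insurance

Service from 2 Apr 2024 to Mar 4, 2025: 336 days.
Paid Parental Leave — service 336 days ≥ 3 months (≈90 days) ✓; age 46 ≥ 21 ✓; dept Facilities ✗ → not eligible.
Fitness Allowance — service 336 days ≥ 45 days ✓; rating 4 ≥ 2 ✓; dept Facilities ✗ → not eligible.
Unlimited PTO Program — dept Facilities ✗ → not eligible.
Sabbatical Program — status part-time ✓; service 336 days < 12 months (≈360 days) ✗ → not eligible.
Pet Insurance — status part-time ✓; grade P5 ≥ P4 ✓; site Spokane ✓; service 336 days ≥ 45 days ✓ → eligible.
Backup Childcare — service 336 days ≥ 120 days ✓; rating 4 ≥ 4 ✓; age 46 ≥ 25 ✓; not eligible for Unlimited PTO Program ✗ → not eligible.
Remote Work Stipend — service 336 days < 12 months (≈360 days) ✗ → not eligible.
Travel Insurance — service 336 days ≥ 4 weeks (≈28 days) ✓; age 46 ≥ 25 ✓; 28 hrs/wk < 40 ✗ → not eligible.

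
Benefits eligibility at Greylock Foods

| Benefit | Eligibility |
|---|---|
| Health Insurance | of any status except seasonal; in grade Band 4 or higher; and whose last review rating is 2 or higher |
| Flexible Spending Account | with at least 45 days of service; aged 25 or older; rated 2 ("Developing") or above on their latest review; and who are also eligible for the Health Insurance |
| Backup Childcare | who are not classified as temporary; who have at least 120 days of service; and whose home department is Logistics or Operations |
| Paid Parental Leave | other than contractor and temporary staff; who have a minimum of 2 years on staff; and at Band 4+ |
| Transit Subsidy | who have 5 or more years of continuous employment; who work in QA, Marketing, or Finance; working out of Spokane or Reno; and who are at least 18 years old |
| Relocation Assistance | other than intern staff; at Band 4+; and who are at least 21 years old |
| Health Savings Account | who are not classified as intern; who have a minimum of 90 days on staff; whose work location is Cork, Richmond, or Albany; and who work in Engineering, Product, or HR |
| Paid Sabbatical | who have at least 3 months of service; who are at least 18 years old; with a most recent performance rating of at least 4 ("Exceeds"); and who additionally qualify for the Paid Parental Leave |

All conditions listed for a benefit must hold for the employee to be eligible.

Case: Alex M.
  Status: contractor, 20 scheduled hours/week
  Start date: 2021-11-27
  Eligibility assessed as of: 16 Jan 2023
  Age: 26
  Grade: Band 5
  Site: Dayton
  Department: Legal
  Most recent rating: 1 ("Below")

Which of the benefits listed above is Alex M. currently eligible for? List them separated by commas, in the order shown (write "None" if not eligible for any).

Service from 2021-11-27 to 16 Jan 2023: 415 days.
Health Insurance — status contractor ✓ (not excluded); grade Band 5 ≥ Band 4 ✓; rating 1 < 2 ✗ → not eligible.
Flexible Spending Account — service 415 days ≥ 45 days ✓; age 26 ≥ 25 ✓; rating 1 < 2 ✗ → not eligible.
Backup Childcare — status contractor ✓ (not excluded); service 415 days ≥ 120 days ✓; dept Legal ✗ → not eligible.
Paid Parental Leave — status contractor ✗ (excluded) → not eligible.
Transit Subsidy — service 415 days < 5 years (≈1825 days) ✗ → not eligible.
Relocation Assistance — status contractor ✓ (not excluded); grade Band 5 ≥ Band 4 ✓; age 26 ≥ 21 ✓ → eligible.
Health Savings Account — status contractor ✓ (not excluded); service 415 days ≥ 90 days ✓; site Dayton ✗ (not Cork, Richmond, or Albany) → not eligible.
Paid Sabbatical — service 415 days ≥ 3 months (≈90 days) ✓; age 26 ≥ 18 ✓; rating 1 < 4 ✗ → not eligible.

Relocation Assistance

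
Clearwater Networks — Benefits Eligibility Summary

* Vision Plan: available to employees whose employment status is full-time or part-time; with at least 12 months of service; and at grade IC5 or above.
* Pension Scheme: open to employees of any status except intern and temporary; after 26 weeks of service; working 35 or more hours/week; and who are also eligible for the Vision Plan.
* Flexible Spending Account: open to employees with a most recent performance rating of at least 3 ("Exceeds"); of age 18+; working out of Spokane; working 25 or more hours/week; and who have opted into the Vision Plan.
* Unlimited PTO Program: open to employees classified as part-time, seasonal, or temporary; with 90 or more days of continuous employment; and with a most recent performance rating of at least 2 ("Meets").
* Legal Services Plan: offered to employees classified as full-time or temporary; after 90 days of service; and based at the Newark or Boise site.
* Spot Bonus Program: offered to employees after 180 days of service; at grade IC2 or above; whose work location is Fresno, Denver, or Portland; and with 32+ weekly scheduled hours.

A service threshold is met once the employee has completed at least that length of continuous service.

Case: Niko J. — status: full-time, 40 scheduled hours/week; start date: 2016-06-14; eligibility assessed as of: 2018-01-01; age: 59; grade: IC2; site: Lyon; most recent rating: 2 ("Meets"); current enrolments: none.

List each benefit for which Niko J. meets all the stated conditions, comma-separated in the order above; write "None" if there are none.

None

Service from 2016-06-14 to 2018-01-01: 566 days.
Vision Plan — status full-time ✓; service 566 days ≥ 12 months (≈360 days) ✓; grade IC2 < IC5 ✗ → not eligible.
Pension Scheme — status full-time ✓ (not excluded); service 566 days ≥ 26 weeks (≈182 days) ✓; 40 hrs/wk ≥ 35 ✓; not eligible for Vision Plan ✗ → not eligible.
Flexible Spending Account — rating 2 < 3 ✗ → not eligible.
Unlimited PTO Program — status full-time ✗ (requires part-time, seasonal, or temporary) → not eligible.
Legal Services Plan — status full-time ✓; service 566 days ≥ 90 days ✓; site Lyon ✗ (not Newark or Boise) → not eligible.
Spot Bonus Program — service 566 days ≥ 180 days ✓; grade IC2 ≥ IC2 ✓; site Lyon ✗ (not Fresno, Denver, or Portland) → not eligible.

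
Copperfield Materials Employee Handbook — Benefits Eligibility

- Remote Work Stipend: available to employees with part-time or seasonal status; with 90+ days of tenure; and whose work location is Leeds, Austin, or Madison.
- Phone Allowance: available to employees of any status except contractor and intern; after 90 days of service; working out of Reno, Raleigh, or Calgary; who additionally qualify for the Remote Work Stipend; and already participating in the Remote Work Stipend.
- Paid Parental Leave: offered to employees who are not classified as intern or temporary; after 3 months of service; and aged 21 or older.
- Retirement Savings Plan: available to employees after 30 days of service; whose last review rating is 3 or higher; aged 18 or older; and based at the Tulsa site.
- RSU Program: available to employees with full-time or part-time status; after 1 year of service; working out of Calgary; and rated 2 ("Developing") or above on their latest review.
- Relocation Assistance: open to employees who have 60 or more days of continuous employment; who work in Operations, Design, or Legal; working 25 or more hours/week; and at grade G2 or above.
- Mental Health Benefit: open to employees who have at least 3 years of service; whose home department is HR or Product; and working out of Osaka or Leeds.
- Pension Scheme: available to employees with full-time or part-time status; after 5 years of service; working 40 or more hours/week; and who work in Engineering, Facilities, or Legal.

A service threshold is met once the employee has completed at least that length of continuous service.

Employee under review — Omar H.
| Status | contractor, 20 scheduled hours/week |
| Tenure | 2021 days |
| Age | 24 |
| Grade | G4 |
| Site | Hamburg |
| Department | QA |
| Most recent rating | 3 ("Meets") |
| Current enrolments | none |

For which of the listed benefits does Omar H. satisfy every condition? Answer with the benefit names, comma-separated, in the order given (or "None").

Remote Work Stipend — status contractor ✗ (requires part-time or seasonal) → not eligible.
Phone Allowance — status contractor ✗ (excluded) → not eligible.
Paid Parental Leave — status contractor ✓ (not excluded); service 2021 days ≥ 3 months (≈90 days) ✓; age 24 ≥ 21 ✓ → eligible.
Retirement Savings Plan — service 2021 days ≥ 30 days ✓; rating 3 ≥ 3 ✓; age 24 ≥ 18 ✓; site Hamburg ✗ (not Tulsa) → not eligible.
RSU Program — status contractor ✗ (requires full-time or part-time) → not eligible.
Relocation Assistance — service 2021 days ≥ 60 days ✓; dept QA ✗ → not eligible.
Mental Health Benefit — service 2021 days ≥ 3 years (≈1095 days) ✓; dept QA ✗ → not eligible.
Pension Scheme — status contractor ✗ (requires full-time or part-time) → not eligible.

Paid Parental Leave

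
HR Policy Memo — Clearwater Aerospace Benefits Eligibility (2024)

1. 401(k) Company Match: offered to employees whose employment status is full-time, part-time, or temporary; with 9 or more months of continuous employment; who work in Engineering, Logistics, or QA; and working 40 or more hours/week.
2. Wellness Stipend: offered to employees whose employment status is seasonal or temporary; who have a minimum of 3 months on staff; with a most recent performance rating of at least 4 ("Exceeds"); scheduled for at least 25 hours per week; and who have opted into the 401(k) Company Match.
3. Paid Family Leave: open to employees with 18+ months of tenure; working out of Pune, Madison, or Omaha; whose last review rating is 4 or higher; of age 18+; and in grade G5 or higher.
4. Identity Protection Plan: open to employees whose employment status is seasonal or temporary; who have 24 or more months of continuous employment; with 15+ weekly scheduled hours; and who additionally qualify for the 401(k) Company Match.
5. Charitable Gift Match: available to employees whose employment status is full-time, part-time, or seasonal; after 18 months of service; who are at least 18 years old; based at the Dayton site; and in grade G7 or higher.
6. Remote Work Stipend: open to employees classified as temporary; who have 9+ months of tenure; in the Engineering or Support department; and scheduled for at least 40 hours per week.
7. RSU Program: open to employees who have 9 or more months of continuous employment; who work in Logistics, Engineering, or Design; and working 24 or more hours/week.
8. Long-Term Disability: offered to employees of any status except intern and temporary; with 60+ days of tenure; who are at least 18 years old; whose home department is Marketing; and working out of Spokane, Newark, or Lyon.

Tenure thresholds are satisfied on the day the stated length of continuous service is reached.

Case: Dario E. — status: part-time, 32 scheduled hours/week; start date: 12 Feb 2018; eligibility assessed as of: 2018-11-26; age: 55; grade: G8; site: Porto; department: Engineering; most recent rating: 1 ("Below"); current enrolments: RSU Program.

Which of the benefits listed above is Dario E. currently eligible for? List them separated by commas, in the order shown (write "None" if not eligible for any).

RSU Program

Service from 12 Feb 2018 to 2018-11-26: 287 days.
401(k) Company Match — status part-time ✓; service 287 days ≥ 9 months (≈270 days) ✓; dept Engineering ✓; 32 hrs/wk < 40 ✗ → not eligible.
Wellness Stipend — status part-time ✗ (requires seasonal or temporary) → not eligible.
Paid Family Leave — service 287 days < 18 months (≈540 days) ✗ → not eligible.
Identity Protection Plan — status part-time ✗ (requires seasonal or temporary) → not eligible.
Charitable Gift Match — status part-time ✓; service 287 days < 18 months (≈540 days) ✗ → not eligible.
Remote Work Stipend — status part-time ✗ (requires temporary) → not eligible.
RSU Program — service 287 days ≥ 9 months (≈270 days) ✓; dept Engineering ✓; 32 hrs/wk ≥ 24 ✓ → eligible.
Long-Term Disability — status part-time ✓ (not excluded); service 287 days ≥ 60 days ✓; age 55 ≥ 18 ✓; dept Engineering ✗ → not eligible.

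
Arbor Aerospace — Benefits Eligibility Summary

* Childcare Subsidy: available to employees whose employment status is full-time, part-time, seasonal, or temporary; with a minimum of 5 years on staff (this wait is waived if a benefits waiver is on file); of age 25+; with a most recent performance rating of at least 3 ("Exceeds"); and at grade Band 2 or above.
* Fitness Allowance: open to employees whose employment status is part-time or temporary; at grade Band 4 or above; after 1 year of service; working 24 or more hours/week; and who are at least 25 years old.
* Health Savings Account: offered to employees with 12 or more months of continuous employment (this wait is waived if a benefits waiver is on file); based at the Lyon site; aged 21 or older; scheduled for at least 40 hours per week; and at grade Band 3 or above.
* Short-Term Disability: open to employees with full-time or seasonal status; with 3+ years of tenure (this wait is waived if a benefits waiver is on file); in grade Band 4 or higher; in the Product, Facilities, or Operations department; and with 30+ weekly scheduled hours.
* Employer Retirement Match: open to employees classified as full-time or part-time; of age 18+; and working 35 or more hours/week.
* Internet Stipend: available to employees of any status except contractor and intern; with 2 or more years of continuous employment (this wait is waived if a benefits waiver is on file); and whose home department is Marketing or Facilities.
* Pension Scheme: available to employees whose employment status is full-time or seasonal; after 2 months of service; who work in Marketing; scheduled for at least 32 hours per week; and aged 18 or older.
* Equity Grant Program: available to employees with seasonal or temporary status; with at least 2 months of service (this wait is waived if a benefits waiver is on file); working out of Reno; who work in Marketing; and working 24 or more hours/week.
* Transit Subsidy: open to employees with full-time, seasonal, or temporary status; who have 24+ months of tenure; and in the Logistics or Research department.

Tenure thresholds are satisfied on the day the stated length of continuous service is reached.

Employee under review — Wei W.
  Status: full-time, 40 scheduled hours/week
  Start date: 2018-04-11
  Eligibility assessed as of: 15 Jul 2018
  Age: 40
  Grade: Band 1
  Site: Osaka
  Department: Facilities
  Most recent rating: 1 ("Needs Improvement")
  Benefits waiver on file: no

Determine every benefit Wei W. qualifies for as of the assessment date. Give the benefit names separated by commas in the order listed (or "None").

Service from 2018-04-11 to 15 Jul 2018: 95 days.
Childcare Subsidy — status full-time ✓; no waiver, service 95 days < 5 years (≈1825 days) ✗ → not eligible.
Fitness Allowance — status full-time ✗ (requires part-time or temporary) → not eligible.
Health Savings Account — no waiver, service 95 days < 12 months (≈360 days) ✗ → not eligible.
Short-Term Disability — status full-time ✓; no waiver, service 95 days < 3 years (≈1095 days) ✗ → not eligible.
Employer Retirement Match — status full-time ✓; age 40 ≥ 18 ✓; 40 hrs/wk ≥ 35 ✓ → eligible.
Internet Stipend — status full-time ✓ (not excluded); no waiver, service 95 days < 2 years (≈730 days) ✗ → not eligible.
Pension Scheme — status full-time ✓; service 95 days ≥ 2 months (≈60 days) ✓; dept Facilities ✗ → not eligible.
Equity Grant Program — status full-time ✗ (requires seasonal or temporary) → not eligible.
Transit Subsidy — status full-time ✓; service 95 days < 24 months (≈720 days) ✗ → not eligible.

Employer Retirement Match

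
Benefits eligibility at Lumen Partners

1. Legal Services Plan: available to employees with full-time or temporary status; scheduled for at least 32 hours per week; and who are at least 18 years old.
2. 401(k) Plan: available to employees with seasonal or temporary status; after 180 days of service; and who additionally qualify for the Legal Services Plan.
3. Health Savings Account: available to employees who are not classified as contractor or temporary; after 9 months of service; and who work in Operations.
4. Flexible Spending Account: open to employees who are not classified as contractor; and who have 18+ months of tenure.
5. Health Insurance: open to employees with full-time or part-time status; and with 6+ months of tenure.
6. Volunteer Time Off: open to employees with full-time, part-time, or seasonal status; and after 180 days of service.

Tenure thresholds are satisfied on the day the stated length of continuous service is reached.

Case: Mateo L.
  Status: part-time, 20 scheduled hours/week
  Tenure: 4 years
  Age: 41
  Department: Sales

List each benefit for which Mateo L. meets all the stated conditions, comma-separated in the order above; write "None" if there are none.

Legal Services Plan — status part-time ✗ (requires full-time or temporary) → not eligible.
401(k) Plan — status part-time ✗ (requires seasonal or temporary) → not eligible.
Health Savings Account — status part-time ✓ (not excluded); service 4 years ≥ 9 months (≈270 days) ✓; dept Sales ✗ → not eligible.
Flexible Spending Account — status part-time ✓ (not excluded); service 4 years ≥ 18 months (≈540 days) ✓ → eligible.
Health Insurance — status part-time ✓; service 4 years ≥ 6 months (≈180 days) ✓ → eligible.
Volunteer Time Off — status part-time ✓; service 4 years ≥ 180 days ✓ → eligible.

Flexible Spending Account, Health Insurance, Volunteer Time Off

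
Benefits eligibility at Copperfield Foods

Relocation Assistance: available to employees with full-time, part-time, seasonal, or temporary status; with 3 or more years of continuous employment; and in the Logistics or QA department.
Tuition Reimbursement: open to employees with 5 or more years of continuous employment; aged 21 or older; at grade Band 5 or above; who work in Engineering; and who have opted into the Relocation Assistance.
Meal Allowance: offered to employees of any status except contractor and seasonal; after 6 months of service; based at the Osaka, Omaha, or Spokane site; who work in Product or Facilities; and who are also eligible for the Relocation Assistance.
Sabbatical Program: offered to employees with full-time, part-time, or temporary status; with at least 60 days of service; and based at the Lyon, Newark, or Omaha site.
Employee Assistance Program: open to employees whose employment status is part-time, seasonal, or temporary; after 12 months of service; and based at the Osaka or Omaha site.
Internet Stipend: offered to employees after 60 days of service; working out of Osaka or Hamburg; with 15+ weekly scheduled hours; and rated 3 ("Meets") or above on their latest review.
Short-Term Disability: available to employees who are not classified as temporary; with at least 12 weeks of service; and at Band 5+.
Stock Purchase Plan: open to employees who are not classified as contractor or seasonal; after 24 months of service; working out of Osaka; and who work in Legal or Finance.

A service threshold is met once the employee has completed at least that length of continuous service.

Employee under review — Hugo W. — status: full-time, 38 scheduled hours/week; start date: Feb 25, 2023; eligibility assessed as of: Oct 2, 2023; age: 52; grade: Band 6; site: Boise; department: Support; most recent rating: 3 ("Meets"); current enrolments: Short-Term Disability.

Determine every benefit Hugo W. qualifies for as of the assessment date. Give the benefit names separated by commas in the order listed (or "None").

Short-Term Disability

Service from Feb 25, 2023 to Oct 2, 2023: 219 days.
Relocation Assistance — status full-time ✓; service 219 days < 3 years (≈1095 days) ✗ → not eligible.
Tuition Reimbursement — service 219 days < 5 years (≈1825 days) ✗ → not eligible.
Meal Allowance — status full-time ✓ (not excluded); service 219 days ≥ 6 months (≈180 days) ✓; site Boise ✗ (not Osaka, Omaha, or Spokane) → not eligible.
Sabbatical Program — status full-time ✓; service 219 days ≥ 60 days ✓; site Boise ✗ (not Lyon, Newark, or Omaha) → not eligible.
Employee Assistance Program — status full-time ✗ (requires part-time, seasonal, or temporary) → not eligible.
Internet Stipend — service 219 days ≥ 60 days ✓; site Boise ✗ (not Osaka or Hamburg) → not eligible.
Short-Term Disability — status full-time ✓ (not excluded); service 219 days ≥ 12 weeks (≈84 days) ✓; grade Band 6 ≥ Band 5 ✓ → eligible.
Stock Purchase Plan — status full-time ✓ (not excluded); service 219 days < 24 months (≈720 days) ✗ → not eligible.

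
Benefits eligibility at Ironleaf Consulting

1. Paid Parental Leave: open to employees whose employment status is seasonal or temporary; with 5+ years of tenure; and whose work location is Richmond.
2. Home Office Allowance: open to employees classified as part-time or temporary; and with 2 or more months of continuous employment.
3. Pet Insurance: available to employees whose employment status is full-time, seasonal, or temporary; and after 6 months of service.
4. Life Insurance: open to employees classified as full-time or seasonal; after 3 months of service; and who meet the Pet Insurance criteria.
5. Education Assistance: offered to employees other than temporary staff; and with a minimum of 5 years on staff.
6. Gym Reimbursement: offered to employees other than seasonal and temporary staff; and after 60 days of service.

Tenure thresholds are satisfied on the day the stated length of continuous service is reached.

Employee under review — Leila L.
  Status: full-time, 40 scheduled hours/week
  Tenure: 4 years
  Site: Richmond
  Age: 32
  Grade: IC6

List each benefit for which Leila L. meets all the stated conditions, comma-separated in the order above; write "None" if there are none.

Pet Insurance, Life Insurance, Gym Reimbursement

Paid Parental Leave — status full-time ✗ (requires seasonal or temporary) → not eligible.
Home Office Allowance — status full-time ✗ (requires part-time or temporary) → not eligible.
Pet Insurance — status full-time ✓; service 4 years ≥ 6 months (≈180 days) ✓ → eligible.
Life Insurance — status full-time ✓; service 4 years ≥ 3 months (≈90 days) ✓; eligible for Pet Insurance ✓ → eligible.
Education Assistance — status full-time ✓ (not excluded); service 4 years < 5 years ✗ → not eligible.
Gym Reimbursement — status full-time ✓ (not excluded); service 4 years ≥ 60 days ✓ → eligible.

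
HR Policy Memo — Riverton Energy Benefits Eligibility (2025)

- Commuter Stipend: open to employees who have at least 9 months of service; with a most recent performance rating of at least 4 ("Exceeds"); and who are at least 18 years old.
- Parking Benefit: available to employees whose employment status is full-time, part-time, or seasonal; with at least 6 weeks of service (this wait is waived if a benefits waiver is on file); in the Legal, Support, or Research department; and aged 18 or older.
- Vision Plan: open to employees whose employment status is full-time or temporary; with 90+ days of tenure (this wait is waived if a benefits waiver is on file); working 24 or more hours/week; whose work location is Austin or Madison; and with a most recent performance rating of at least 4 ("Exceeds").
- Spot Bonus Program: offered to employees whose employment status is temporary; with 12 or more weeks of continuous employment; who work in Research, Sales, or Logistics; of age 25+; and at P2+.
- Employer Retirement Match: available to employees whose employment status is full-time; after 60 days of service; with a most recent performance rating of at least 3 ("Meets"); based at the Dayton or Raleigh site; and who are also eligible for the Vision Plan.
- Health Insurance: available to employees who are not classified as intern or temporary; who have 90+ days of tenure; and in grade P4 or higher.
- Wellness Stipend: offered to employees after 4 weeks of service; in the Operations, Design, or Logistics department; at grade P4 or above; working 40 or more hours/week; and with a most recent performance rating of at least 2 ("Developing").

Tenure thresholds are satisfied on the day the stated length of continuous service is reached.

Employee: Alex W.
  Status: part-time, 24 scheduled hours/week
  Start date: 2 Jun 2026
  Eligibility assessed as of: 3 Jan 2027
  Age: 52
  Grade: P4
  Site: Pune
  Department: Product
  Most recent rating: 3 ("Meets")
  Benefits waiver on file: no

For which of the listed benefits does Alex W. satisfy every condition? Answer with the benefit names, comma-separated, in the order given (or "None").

Health Insurance

Service from 2 Jun 2026 to 3 Jan 2027: 215 days.
Commuter Stipend — service 215 days < 9 months (≈270 days) ✗ → not eligible.
Parking Benefit — status part-time ✓; no waiver, service 215 days ≥ 6 weeks (≈42 days) ✓; dept Product ✗ → not eligible.
Vision Plan — status part-time ✗ (requires full-time or temporary) → not eligible.
Spot Bonus Program — status part-time ✗ (requires temporary) → not eligible.
Employer Retirement Match — status part-time ✗ (requires full-time) → not eligible.
Health Insurance — status part-time ✓ (not excluded); service 215 days ≥ 90 days ✓; grade P4 ≥ P4 ✓ → eligible.
Wellness Stipend — service 215 days ≥ 4 weeks (≈28 days) ✓; dept Product ✗ → not eligible.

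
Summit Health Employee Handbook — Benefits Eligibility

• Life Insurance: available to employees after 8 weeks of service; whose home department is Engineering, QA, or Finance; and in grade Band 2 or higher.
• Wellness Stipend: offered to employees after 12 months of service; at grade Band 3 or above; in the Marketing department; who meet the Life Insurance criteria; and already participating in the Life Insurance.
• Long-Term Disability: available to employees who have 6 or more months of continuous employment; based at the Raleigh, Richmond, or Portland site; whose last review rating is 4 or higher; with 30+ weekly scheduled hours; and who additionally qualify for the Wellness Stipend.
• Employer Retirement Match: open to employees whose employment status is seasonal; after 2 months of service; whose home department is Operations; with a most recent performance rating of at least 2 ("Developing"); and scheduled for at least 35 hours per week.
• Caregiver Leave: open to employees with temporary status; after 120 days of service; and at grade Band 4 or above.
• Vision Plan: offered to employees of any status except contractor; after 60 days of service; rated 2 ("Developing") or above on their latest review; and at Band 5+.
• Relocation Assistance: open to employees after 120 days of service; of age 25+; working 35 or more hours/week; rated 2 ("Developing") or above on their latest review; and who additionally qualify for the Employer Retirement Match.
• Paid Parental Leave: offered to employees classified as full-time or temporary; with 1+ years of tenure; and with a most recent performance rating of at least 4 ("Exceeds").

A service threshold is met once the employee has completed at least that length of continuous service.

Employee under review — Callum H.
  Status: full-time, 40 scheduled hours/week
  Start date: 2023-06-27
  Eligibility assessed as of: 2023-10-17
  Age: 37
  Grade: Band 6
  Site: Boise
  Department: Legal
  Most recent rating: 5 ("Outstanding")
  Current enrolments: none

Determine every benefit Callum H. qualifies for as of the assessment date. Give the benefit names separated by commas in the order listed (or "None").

Vision Plan

Service from 2023-06-27 to 2023-10-17: 112 days.
Life Insurance — service 112 days ≥ 8 weeks (≈56 days) ✓; dept Legal ✗ → not eligible.
Wellness Stipend — service 112 days < 12 months (≈360 days) ✗ → not eligible.
Long-Term Disability — service 112 days < 6 months (≈180 days) ✗ → not eligible.
Employer Retirement Match — status full-time ✗ (requires seasonal) → not eligible.
Caregiver Leave — status full-time ✗ (requires temporary) → not eligible.
Vision Plan — status full-time ✓ (not excluded); service 112 days ≥ 60 days ✓; rating 5 ≥ 2 ✓; grade Band 6 ≥ Band 5 ✓ → eligible.
Relocation Assistance — service 112 days < 120 days ✗ → not eligible.
Paid Parental Leave — status full-time ✓; service 112 days < 1 year (≈365 days) ✗ → not eligible.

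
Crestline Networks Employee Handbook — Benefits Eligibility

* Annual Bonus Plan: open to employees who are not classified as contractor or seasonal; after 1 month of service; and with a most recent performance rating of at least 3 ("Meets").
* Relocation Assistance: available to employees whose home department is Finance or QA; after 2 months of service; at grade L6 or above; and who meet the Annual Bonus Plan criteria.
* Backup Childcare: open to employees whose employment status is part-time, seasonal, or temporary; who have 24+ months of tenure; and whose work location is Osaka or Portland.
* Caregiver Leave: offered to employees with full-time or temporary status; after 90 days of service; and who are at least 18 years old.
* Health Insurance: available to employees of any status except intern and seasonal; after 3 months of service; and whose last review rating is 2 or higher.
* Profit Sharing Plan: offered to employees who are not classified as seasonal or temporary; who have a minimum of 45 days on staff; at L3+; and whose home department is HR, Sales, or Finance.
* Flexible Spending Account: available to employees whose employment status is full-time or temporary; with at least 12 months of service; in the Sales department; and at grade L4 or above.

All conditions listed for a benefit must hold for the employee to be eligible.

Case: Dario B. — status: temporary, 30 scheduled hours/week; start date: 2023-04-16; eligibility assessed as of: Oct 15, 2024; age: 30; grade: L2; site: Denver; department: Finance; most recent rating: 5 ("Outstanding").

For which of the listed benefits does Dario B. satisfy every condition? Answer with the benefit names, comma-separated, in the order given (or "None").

Annual Bonus Plan, Caregiver Leave, Health Insurance

Service from 2023-04-16 to Oct 15, 2024: 548 days.
Annual Bonus Plan — status temporary ✓ (not excluded); service 548 days ≥ 1 month (≈30 days) ✓; rating 5 ≥ 3 ✓ → eligible.
Relocation Assistance — dept Finance ✓; service 548 days ≥ 2 months (≈60 days) ✓; grade L2 < L6 ✗ → not eligible.
Backup Childcare — status temporary ✓; service 548 days < 24 months (≈720 days) ✗ → not eligible.
Caregiver Leave — status temporary ✓; service 548 days ≥ 90 days ✓; age 30 ≥ 18 ✓ → eligible.
Health Insurance — status temporary ✓ (not excluded); service 548 days ≥ 3 months (≈90 days) ✓; rating 5 ≥ 2 ✓ → eligible.
Profit Sharing Plan — status temporary ✗ (excluded) → not eligible.
Flexible Spending Account — status temporary ✓; service 548 days ≥ 12 months (≈360 days) ✓; dept Finance ✗ → not eligible.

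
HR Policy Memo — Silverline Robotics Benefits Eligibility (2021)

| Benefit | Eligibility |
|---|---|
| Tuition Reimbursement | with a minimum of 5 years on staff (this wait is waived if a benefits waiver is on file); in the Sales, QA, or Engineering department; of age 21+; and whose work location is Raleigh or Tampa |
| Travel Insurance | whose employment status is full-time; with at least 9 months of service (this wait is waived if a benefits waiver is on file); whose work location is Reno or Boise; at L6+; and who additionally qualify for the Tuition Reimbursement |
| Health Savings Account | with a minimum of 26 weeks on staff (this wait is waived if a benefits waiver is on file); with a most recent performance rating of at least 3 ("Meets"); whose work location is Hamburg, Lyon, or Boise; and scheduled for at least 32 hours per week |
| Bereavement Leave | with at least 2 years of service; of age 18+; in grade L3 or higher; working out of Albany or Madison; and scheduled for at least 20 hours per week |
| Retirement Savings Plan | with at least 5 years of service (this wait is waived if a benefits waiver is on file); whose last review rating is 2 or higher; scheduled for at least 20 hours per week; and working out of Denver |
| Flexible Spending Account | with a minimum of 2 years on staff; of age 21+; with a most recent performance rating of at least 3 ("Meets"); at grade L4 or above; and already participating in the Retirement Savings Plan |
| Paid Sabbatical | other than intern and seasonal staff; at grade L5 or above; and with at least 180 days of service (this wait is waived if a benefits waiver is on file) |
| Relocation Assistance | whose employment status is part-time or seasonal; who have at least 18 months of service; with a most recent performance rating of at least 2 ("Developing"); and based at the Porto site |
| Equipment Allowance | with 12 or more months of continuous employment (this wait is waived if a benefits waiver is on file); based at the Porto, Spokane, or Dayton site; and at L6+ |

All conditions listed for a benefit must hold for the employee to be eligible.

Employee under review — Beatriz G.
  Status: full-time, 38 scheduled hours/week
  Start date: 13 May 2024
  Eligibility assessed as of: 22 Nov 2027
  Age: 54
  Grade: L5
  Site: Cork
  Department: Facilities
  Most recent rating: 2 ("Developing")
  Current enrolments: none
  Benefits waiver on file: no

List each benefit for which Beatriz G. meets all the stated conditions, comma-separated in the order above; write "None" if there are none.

Paid Sabbatical

Service from 13 May 2024 to 22 Nov 2027: 1288 days.
Tuition Reimbursement — no waiver, service 1288 days < 5 years (≈1825 days) ✗ → not eligible.
Travel Insurance — status full-time ✓; no waiver, service 1288 days ≥ 9 months (≈270 days) ✓; site Cork ✗ (not Reno or Boise) → not eligible.
Health Savings Account — no waiver, service 1288 days ≥ 26 weeks (≈182 days) ✓; rating 2 < 3 ✗ → not eligible.
Bereavement Leave — service 1288 days ≥ 2 years (≈730 days) ✓; age 54 ≥ 18 ✓; grade L5 ≥ L3 ✓; site Cork ✗ (not Albany or Madison) → not eligible.
Retirement Savings Plan — no waiver, service 1288 days < 5 years (≈1825 days) ✗ → not eligible.
Flexible Spending Account — service 1288 days ≥ 2 years (≈730 days) ✓; age 54 ≥ 21 ✓; rating 2 < 3 ✗ → not eligible.
Paid Sabbatical — status full-time ✓ (not excluded); grade L5 ≥ L5 ✓; no waiver, service 1288 days ≥ 180 days ✓ → eligible.
Relocation Assistance — status full-time ✗ (requires part-time or seasonal) → not eligible.
Equipment Allowance — no waiver, service 1288 days ≥ 12 months (≈360 days) ✓; site Cork ✗ (not Porto, Spokane, or Dayton) → not eligible.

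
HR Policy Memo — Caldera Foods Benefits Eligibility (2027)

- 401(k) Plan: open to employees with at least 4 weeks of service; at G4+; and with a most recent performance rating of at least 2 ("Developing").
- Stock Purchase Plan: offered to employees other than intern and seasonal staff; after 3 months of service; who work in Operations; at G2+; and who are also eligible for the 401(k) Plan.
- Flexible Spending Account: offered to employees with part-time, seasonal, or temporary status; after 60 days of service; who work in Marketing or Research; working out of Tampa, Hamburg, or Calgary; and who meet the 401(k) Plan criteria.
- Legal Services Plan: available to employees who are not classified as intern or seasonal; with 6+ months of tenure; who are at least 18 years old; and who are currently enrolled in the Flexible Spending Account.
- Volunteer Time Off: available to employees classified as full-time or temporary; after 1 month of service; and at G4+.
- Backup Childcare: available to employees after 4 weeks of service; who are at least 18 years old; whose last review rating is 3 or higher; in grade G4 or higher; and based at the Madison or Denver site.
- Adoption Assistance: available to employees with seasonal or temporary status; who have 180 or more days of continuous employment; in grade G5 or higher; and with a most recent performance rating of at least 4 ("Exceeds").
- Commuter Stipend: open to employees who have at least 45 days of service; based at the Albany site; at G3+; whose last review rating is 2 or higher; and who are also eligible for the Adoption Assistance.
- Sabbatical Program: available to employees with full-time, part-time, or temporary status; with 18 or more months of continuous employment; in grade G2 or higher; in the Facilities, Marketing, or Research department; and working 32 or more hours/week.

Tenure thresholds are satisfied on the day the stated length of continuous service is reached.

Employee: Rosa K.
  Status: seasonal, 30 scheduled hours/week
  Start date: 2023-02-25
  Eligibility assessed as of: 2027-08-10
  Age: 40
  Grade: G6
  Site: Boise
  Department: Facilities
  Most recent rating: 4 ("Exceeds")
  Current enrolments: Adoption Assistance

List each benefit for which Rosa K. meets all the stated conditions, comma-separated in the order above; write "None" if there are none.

401(k) Plan, Adoption Assistance

Service from 2023-02-25 to 2027-08-10: 1627 days.
401(k) Plan — service 1627 days ≥ 4 weeks (≈28 days) ✓; grade G6 ≥ G4 ✓; rating 4 ≥ 2 ✓ → eligible.
Stock Purchase Plan — status seasonal ✗ (excluded) → not eligible.
Flexible Spending Account — status seasonal ✓; service 1627 days ≥ 60 days ✓; dept Facilities ✗ → not eligible.
Legal Services Plan — status seasonal ✗ (excluded) → not eligible.
Volunteer Time Off — status seasonal ✗ (requires full-time or temporary) → not eligible.
Backup Childcare — service 1627 days ≥ 4 weeks (≈28 days) ✓; age 40 ≥ 18 ✓; rating 4 ≥ 3 ✓; grade G6 ≥ G4 ✓; site Boise ✗ (not Madison or Denver) → not eligible.
Adoption Assistance — status seasonal ✓; service 1627 days ≥ 180 days ✓; grade G6 ≥ G5 ✓; rating 4 ≥ 4 ✓ → eligible.
Commuter Stipend — service 1627 days ≥ 45 days ✓; site Boise ✗ (not Albany) → not eligible.
Sabbatical Program — status seasonal ✗ (requires full-time, part-time, or temporary) → not eligible.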